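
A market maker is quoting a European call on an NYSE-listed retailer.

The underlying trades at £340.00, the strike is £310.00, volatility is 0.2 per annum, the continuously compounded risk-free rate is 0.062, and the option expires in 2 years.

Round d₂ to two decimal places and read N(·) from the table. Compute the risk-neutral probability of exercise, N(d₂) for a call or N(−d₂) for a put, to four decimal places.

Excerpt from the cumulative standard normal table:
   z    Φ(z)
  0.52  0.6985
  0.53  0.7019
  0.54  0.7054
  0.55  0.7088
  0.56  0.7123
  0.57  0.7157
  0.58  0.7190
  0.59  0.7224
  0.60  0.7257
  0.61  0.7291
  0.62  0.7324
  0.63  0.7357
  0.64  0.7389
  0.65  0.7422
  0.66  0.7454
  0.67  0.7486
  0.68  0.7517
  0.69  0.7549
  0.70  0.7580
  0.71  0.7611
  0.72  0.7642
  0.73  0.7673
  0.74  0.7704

σ√T = 0.2 × 1.4142 = 0.2828
d₁ = [ln(340/310) + (0.062 + 0.2²/2)·2] / 0.2828 = [0.0924 + 0.1640] / 0.2828 = 0.9064 which rounds to 0.91
d₂ = d₁ − σ√T = 0.9064 − 0.2828 = 0.6236 which rounds to 0.62
Pr(exercise) under Q = N(d₂) = 0.7324

0.7324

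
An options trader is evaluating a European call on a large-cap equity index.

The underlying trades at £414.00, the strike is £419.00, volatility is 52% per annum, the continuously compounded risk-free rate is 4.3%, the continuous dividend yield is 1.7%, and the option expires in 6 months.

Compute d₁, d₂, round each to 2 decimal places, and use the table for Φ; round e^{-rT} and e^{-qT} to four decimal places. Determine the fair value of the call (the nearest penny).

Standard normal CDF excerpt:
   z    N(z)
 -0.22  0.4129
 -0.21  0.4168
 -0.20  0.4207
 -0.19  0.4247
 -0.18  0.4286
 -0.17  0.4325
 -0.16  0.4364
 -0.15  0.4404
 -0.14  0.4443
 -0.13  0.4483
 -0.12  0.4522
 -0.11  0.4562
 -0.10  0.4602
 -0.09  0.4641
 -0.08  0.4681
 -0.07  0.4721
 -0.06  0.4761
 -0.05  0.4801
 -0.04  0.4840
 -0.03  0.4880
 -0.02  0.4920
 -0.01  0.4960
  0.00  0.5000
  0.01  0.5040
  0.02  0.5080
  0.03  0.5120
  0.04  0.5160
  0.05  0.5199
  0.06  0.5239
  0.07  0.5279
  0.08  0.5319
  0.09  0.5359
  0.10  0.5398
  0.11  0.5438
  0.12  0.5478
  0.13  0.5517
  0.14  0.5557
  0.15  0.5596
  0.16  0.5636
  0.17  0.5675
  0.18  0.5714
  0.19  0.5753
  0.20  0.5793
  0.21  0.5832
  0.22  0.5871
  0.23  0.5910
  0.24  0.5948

£60.39

σ√T = 0.52·√0.5 = 0.3677
d₁ = [ln(414/419) + (0.043 − 0.017 + 0.52²/2)·0.5] / 0.3677 = [-0.0120 + 0.0806] / 0.3677 = 0.1866 → 0.19
d₂ = d₁ − σ√T = 0.1866 − 0.3677 = -0.1811 → -0.18
exp(−qT) = exp(−0.017·0.5) = 0.9915;  exp(−rT) = exp(−0.043·0.5) = 0.9787
C = 414·0.9915·N(0.19) − 419·0.9787·N(-0.18) = 414·0.9915·0.5753 − 419·0.9787·0.4286 = 236.1497 − 175.7583 = 60.3914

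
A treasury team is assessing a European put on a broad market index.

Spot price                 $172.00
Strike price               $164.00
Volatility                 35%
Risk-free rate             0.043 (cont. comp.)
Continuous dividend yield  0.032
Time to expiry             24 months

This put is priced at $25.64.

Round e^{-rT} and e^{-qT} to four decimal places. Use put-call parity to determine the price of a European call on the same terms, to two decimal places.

e^(−qT) = e^(−0.032·2) = 0.9380;  e^(−rT) = e^(−0.043·2) = 0.9176
Put-call parity: C − P = S·e^(−qT) − K·e^(−rT) = 172·0.9380 − 164·0.9176 = 161.3360 − 150.4864 = 10.8496
C = P + (C − P) = 25.64 + (10.8496) = 36.4896

$36.49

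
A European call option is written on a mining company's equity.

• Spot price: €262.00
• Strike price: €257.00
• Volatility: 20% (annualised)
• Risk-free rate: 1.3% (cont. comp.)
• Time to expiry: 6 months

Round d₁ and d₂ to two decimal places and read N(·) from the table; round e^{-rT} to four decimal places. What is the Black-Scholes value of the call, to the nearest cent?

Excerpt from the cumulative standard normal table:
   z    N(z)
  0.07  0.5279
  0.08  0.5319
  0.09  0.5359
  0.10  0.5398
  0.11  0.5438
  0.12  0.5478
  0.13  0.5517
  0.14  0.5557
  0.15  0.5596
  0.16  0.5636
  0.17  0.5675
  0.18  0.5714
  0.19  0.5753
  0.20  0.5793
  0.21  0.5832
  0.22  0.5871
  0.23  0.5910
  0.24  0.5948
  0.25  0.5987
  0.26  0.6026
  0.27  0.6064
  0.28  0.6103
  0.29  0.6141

σ√T = 0.2 × 0.7071 = 0.1414
d₁ = [ln(262/257) + (0.013 + ½·0.2²)·0.5] / (σ√T) = (0.0193 + 0.0165) / 0.1414 = 0.2529 ≈ 0.25
d₂ = 0.2529 − 0.1414 = 0.1115 ≈ 0.11
e^(−rT) = e^(−0.013·0.5) = 0.9935
C = 262·N(0.25) − 257·0.9935·N(0.11) = 262·0.5987 − 257·0.9935·0.5438 = 156.8594 − 138.8482 = 18.0112

€18.01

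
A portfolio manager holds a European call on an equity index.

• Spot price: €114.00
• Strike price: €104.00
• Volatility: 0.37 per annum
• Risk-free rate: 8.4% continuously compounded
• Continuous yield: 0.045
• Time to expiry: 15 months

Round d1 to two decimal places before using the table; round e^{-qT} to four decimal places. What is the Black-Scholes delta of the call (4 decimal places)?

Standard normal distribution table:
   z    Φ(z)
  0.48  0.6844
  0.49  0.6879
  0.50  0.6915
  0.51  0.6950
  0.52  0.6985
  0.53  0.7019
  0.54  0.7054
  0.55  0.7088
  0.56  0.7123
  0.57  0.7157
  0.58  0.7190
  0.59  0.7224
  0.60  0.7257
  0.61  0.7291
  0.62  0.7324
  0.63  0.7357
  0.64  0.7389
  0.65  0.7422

0.6700

T = 1.25;  σ√T = 0.4137
d₁ = [ln(114/104) + (0.084 − 0.045 + ½·0.37²)·1.25] / (σ√T) = (0.0918 + 0.1343) / 0.4137 = 0.5466 → 0.55
N(d₁) = N(0.55) = 0.7088
Δ_call = exp(−qT)·N(d₁) = 0.9453·0.7088 = 0.6700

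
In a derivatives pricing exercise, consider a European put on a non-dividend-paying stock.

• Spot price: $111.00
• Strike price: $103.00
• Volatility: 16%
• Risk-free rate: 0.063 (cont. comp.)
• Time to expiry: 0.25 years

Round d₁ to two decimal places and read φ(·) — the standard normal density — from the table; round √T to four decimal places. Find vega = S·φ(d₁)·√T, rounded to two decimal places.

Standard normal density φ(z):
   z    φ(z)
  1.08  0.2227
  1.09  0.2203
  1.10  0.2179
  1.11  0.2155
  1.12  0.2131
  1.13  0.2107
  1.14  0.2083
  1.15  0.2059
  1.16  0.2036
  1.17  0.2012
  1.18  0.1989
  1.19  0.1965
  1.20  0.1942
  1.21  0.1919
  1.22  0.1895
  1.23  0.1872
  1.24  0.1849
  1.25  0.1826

11.17

T = 0.25;  σ√T = 0.0800
ln(S/K) + (r + σ²/2)T = ln(111/103) + (0.063 + 0.16²/2)·0.25 = 0.0748 + 0.0190 = 0.0938
d₁ = 0.0938 / 0.0800 = 1.1719 ≈ 1.17
√T = √0.25 = 0.5000
φ(d₁) = φ(1.17) = 0.2012
vega = S·φ(d₁)·√T = 111·0.2012·0.5000 = 11.1666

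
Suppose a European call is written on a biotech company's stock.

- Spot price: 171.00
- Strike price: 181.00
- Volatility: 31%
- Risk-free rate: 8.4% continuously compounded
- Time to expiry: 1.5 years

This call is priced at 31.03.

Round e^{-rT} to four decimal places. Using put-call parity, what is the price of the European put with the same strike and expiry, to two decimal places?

exp(−rT) = exp(−0.084·1.5) = 0.8816
Put-call parity: C − P = S − K·e^(−rT) = 171 − 181·0.8816 = 171 − 159.5696 = 11.4304
P = C − (C − P) = 31.03 − (11.4304) = 19.5996

19.60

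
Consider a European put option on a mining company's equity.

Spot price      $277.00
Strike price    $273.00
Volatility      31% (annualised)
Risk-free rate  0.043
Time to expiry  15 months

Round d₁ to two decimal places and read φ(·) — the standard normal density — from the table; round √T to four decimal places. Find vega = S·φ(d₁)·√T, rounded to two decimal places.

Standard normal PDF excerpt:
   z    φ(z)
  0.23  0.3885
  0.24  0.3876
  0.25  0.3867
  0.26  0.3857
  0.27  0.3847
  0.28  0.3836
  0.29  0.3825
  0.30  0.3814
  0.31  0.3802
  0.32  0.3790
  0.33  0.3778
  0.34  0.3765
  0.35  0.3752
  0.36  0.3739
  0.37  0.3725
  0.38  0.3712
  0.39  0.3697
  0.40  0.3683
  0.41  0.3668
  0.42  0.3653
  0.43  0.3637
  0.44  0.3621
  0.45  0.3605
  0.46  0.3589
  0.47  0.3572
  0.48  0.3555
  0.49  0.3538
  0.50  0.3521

σ√T = 0.31·√1.25 = 0.3466
ln(S/K) + (r + σ²/2)T = ln(277/273) + (0.043 + 0.31²/2)·1.25 = 0.0145 + 0.1138 = 0.1284
d₁ = 0.1284 / 0.3466 = 0.3703 ≈ 0.37
√T = √1.25 = 1.1180
φ(d₁) = φ(0.37) = 0.3725
vega = S·φ(d₁)·√T = 277·0.3725·1.1180 = 115.3580

115.36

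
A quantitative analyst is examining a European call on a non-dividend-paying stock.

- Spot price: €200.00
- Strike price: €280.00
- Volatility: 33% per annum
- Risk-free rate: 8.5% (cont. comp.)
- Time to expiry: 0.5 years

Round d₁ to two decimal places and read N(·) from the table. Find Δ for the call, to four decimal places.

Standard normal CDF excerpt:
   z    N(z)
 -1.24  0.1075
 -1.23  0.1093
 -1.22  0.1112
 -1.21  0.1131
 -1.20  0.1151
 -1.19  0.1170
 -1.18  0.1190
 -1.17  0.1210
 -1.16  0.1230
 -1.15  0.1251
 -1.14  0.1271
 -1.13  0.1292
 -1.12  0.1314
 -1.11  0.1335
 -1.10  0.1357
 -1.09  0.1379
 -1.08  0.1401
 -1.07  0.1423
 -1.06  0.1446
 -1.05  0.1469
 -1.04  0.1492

0.1271

σ√T = 0.33·√0.5 = 0.2333
ln(S/K) + (r + σ²/2)T = ln(200/280) + (0.085 + 0.33²/2)·0.5 = -0.3365 + 0.0697 = -0.2667
d₁ = -0.2667 / 0.2333 = -1.1431 which rounds to -1.14
N(d₁) = N(-1.14) = 0.1271
Δ_call = N(d₁) = 0.1271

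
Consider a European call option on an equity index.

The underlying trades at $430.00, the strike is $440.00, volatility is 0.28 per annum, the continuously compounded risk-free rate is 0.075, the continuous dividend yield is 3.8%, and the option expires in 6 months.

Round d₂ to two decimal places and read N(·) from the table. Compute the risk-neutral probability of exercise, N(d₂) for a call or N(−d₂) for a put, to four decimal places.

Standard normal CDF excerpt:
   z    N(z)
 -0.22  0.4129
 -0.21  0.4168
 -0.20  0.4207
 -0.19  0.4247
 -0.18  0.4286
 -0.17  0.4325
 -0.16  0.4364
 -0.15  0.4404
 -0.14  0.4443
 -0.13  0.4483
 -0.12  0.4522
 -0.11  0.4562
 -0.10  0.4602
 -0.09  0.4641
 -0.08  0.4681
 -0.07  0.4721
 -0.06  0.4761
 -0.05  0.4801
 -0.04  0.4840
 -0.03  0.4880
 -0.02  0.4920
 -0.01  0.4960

σ√T = 0.28·√0.5 = 0.1980
d₁ = [ln(430/440) + (0.075 − 0.038 + 0.28²/2)·0.5] / 0.1980 = [-0.0230 + 0.0381] / 0.1980 = 0.0763 → 0.08
d₂ = d₁ − σ√T = 0.0763 − 0.1980 = -0.1217 → -0.12
Risk-neutral Pr[S_T > K] = N(d₂) = N(-0.12) = 0.4522

0.4522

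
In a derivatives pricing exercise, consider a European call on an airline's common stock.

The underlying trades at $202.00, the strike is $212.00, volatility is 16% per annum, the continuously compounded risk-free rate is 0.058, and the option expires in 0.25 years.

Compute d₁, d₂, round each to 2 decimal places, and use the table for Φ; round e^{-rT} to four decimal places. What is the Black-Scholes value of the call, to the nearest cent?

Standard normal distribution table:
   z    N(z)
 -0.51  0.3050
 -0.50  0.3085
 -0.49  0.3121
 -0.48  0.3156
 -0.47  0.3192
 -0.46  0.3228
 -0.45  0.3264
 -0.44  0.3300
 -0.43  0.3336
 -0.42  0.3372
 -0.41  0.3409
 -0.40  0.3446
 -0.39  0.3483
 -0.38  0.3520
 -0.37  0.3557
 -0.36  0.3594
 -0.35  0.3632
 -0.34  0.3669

σ√T = 0.16 × 0.5000 = 0.0800
d₁ = [ln(202/212) + (0.058 + ½·0.16²)·0.25] / (σ√T) = (-0.0483 + 0.0177) / 0.0800 = -0.3827 which rounds to -0.38
d₂ = -0.3827 − 0.0800 = -0.4627 which rounds to -0.46
exp(−rT) = exp(−0.058·0.25) = 0.9856
N(d₁) = N(-0.38) = 0.3520;  N(d₂) = N(-0.46) = 0.3228
C = 202·0.3520 − 212·0.9856·0.3228 = 71.1040 − 67.4482 = 3.6558

$3.66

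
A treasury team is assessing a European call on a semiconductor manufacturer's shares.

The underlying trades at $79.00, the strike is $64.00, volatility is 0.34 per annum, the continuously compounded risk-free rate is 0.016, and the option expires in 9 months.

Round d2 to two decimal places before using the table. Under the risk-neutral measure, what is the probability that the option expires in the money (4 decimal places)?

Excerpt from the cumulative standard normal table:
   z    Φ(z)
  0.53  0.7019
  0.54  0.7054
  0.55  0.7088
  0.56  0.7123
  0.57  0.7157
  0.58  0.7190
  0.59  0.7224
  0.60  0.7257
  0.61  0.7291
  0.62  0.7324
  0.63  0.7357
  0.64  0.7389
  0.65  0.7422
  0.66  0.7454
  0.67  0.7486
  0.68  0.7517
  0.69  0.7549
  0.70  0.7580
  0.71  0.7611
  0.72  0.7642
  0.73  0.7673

0.7291

T = 0.75;  σ√T = 0.2944
d₁ = [ln(79/64) + (0.016 + ½·0.34²)·0.75] / (σ√T) = (0.2106 + 0.0554) / 0.2944 = 0.9031 which rounds to 0.90
d₂ = 0.9031 − 0.2944 = 0.6086 which rounds to 0.61
Risk-neutral Pr[S_T > K] = N(d₂) = N(0.61) = 0.7291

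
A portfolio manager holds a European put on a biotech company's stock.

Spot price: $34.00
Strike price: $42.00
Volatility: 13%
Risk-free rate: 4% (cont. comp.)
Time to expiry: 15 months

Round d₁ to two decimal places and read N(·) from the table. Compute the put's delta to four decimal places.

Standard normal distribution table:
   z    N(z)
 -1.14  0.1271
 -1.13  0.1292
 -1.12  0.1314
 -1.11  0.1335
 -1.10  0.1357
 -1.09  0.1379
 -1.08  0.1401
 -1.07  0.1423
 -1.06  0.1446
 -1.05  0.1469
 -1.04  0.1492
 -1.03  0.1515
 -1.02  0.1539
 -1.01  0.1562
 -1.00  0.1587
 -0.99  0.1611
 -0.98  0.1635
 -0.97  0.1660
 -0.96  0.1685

-0.8508

T = 1.25;  σ√T = 0.1453
d₁ = [ln(34/42) + (0.04 + 0.13²/2)·1.25] / 0.1453 = [-0.2113 + 0.0606] / 0.1453 = -1.0372 → -1.04
N(d₁) = N(-1.04) = 0.1492
Δ_put = N(d₁) − 1 = 0.1492 − 1 = -0.8508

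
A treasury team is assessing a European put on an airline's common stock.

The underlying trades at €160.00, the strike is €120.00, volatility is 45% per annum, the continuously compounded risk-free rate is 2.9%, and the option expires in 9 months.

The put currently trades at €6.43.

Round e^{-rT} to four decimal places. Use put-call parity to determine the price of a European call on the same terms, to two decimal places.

e^(−rT) = e^(−0.029·0.75) = 0.9785
Put-call parity: C − P = S − K·e^(−rT) = 160 − 120·0.9785 = 160 − 117.4200 = 42.5800
C = P + (C − P) = 6.43 + (42.5800) = 49.0100

€49.01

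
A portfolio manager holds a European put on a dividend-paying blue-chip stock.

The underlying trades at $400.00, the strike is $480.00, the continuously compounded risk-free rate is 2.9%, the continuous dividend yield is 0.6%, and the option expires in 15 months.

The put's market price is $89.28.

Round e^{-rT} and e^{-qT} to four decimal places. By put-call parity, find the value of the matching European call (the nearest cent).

$23.37

exp(−qT) = exp(−0.006·1.25) = 0.9925;  exp(−rT) = exp(−0.029·1.25) = 0.9644
Put-call parity: C − P = S·e^(−qT) − K·e^(−rT) = 400·0.9925 − 480·0.9644 = 397.0000 − 462.9120 = -65.9120
C = P + (C − P) = 89.28 + (-65.9120) = 23.3680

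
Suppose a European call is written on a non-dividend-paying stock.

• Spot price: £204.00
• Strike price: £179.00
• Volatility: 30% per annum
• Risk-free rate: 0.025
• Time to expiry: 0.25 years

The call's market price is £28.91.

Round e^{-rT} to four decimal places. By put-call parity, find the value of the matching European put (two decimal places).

e^(−rT) = e^(−0.025·0.25) = 0.9938
Put-call parity: C − P = S − K·e^(−rT) = 204 − 179·0.9938 = 204 − 177.8902 = 26.1098
P = C − (C − P) = 28.91 − (26.1098) = 2.8002

£2.80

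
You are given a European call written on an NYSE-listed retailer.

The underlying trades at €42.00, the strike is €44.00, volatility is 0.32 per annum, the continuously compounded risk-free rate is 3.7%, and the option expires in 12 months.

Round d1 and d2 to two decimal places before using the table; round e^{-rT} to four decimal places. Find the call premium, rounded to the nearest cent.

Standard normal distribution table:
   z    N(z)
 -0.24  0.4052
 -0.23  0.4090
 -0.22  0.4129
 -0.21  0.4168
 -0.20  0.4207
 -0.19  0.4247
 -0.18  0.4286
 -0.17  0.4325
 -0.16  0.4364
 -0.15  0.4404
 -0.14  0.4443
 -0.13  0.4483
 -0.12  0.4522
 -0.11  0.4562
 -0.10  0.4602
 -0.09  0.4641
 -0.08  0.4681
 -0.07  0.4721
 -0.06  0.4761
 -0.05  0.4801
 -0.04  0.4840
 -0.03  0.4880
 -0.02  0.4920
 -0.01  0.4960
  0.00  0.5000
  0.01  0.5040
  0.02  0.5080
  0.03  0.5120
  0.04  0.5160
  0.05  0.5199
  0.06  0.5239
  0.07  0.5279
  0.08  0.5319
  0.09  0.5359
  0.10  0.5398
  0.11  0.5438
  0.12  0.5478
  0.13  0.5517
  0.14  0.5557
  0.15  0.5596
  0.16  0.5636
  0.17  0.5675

€5.16

σ√T = 0.32·√1 = 0.3200
d₁ = [ln(42/44) + (0.037 + 0.32²/2)·1] / 0.3200 = [-0.0465 + 0.0882] / 0.3200 = 0.1302 which rounds to 0.13
d₂ = d₁ − σ√T = 0.1302 − 0.3200 = -0.1898 which rounds to -0.19
exp(−rT) = exp(−0.037·1) = 0.9637
N(d₁) = N(0.13) = 0.5517;  N(d₂) = N(-0.19) = 0.4247
C = 42·0.5517 − 44·0.9637·0.4247 = 23.1714 − 18.0085 = 5.1629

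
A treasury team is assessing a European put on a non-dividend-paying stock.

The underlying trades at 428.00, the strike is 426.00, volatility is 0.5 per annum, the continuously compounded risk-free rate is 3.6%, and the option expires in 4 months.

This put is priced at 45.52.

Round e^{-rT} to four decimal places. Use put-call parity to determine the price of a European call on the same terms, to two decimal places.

52.59

e^(−rT) = e^(−0.036·0.3333) = 0.9881
Put-call parity: C − P = S − K·e^(−rT) = 428 − 426·0.9881 = 428 − 420.9306 = 7.0694
C = P + (C − P) = 45.52 + (7.0694) = 52.5894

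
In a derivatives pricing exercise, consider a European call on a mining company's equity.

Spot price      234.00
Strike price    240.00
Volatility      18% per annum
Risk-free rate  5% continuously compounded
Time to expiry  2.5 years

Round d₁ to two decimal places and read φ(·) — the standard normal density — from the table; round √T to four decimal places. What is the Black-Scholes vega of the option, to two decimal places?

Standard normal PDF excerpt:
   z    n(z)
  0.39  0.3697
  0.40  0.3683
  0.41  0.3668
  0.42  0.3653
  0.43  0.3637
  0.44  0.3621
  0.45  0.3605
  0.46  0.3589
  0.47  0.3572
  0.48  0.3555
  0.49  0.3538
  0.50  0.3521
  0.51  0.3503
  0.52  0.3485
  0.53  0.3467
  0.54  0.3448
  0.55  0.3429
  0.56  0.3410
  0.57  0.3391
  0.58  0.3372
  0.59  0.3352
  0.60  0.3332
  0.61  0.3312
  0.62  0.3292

130.90

σ√T = 0.18 × 1.5811 = 0.2846
ln(S/K) + (r + σ²/2)T = ln(234/240) + (0.05 + 0.18²/2)·2.5 = -0.0253 + 0.1655 = 0.1402
d₁ = 0.1402 / 0.2846 = 0.4926 which rounds to 0.49
√T = √2.5 = 1.5811
φ(d₁) = φ(0.49) = 0.3538
vega = S·φ(d₁)·√T = 234·0.3538·1.5811 = 130.8980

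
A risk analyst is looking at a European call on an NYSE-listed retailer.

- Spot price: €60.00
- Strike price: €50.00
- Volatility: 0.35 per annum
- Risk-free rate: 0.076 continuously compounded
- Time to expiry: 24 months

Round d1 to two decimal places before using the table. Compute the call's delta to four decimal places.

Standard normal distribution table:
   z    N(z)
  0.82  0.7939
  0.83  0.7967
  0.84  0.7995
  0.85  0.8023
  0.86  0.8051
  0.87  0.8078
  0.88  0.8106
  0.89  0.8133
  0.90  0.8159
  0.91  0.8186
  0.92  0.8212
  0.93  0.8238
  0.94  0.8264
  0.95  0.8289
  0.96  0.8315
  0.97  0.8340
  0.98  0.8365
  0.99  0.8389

0.8212

σ√T = 0.35·√2 = 0.4950
d₁ = [ln(60/50) + (0.076 + 0.35²/2)·2] / 0.4950 = [0.1823 + 0.2745] / 0.4950 = 0.9229 ≈ 0.92
N(d₁) = N(0.92) = 0.8212
Δ_call = N(d₁) = 0.8212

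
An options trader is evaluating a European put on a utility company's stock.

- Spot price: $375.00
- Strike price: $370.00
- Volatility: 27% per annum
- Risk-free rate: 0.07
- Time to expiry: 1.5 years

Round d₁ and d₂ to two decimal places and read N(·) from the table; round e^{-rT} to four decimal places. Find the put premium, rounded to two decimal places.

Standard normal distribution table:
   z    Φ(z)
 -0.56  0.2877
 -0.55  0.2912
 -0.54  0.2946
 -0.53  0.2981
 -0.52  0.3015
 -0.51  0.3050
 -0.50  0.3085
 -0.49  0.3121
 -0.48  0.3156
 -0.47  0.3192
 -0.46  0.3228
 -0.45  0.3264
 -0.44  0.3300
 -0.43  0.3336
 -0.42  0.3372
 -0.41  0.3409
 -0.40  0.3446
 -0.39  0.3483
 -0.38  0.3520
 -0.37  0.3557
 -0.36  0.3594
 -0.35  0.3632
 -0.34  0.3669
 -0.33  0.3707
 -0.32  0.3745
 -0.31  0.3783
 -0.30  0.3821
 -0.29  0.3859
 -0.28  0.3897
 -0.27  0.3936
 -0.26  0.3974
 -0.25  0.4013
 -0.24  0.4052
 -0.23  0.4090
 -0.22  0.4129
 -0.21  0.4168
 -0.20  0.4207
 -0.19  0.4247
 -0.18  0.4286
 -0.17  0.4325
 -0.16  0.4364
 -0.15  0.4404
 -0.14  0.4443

T = 1.5;  σ√T = 0.3307
d₁ = [ln(375/370) + (0.07 + ½·0.27²)·1.5] / (σ√T) = (0.0134 + 0.1597) / 0.3307 = 0.5235 ⇒ 0.52
d₂ = 0.5235 − 0.3307 = 0.1928 ⇒ 0.19
exp(−rT) = exp(−0.07·1.5) = 0.9003
N(−d₂) = N(-0.19) = 0.4247;  N(−d₁) = N(-0.52) = 0.3015
P = 370·0.9003·0.4247 − 375·0.3015 = 141.4722 − 113.0625 = 28.4097

$28.41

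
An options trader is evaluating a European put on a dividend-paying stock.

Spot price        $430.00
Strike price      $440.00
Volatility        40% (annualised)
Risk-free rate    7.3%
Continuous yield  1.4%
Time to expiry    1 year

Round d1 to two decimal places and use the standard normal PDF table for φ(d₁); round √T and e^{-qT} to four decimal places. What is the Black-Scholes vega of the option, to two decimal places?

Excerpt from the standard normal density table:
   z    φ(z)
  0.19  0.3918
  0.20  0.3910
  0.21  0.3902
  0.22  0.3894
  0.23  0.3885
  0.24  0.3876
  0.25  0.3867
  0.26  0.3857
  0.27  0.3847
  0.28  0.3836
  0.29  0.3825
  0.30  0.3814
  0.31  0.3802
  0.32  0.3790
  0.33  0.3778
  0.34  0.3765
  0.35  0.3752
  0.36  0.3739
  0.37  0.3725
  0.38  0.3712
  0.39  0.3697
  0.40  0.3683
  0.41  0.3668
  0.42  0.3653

162.19

T = 1;  σ√T = 0.4000
d₁ = [ln(430/440) + (0.073 − 0.014 + 0.4²/2)·1] / 0.4000 = [-0.0230 + 0.1390] / 0.4000 = 0.2900 ≈ 0.29
√T = √1 = 1.0000
φ(d₁) = φ(0.29) = 0.3825
e^(−qT) = e^(−0.014·1) = 0.9861
vega = S·e^(−qT)·φ(d₁)·√T = 430·0.9861·0.3825·1.0000 = 162.1888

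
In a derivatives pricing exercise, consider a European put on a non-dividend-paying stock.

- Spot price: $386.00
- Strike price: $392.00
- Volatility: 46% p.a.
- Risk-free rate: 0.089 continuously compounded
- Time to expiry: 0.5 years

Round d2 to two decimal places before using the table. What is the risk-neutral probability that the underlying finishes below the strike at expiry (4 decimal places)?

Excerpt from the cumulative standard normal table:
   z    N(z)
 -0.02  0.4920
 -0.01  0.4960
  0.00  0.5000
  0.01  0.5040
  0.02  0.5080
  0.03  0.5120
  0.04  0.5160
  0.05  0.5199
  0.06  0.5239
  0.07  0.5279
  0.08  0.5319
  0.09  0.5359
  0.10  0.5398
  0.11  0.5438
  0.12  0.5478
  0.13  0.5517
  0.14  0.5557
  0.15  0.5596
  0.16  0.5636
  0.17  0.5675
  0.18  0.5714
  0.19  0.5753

σ√T = 0.46 × 0.7071 = 0.3253
d₁ = [ln(386/392) + (0.089 + 0.46²/2)·0.5] / 0.3253 = [-0.0154 + 0.0974] / 0.3253 = 0.2520 → 0.25
d₂ = d₁ − σ√T = 0.2520 − 0.3253 = -0.0732 → -0.07
Pr(exercise) under Q = N(−d₂) = N(0.07) = 0.5279

0.5279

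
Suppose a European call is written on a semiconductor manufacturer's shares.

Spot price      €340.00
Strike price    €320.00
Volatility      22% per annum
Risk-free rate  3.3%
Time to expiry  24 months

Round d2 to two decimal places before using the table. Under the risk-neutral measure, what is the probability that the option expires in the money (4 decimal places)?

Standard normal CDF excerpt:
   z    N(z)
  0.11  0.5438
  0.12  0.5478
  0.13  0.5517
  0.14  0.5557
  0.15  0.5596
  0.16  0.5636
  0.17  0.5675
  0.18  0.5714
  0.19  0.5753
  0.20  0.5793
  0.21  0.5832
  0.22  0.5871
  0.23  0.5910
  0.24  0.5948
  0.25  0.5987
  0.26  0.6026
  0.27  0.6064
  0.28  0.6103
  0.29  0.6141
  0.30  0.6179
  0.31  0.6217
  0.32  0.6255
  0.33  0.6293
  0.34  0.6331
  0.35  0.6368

T = 2;  σ√T = 0.3111
d₁ = [ln(340/320) + (0.033 + ½·0.22²)·2] / (σ√T) = (0.0606 + 0.1144) / 0.3111 = 0.5626 which rounds to 0.56
d₂ = 0.5626 − 0.3111 = 0.2514 which rounds to 0.25
Pr(exercise) under Q = N(d₂) = 0.5987

0.5987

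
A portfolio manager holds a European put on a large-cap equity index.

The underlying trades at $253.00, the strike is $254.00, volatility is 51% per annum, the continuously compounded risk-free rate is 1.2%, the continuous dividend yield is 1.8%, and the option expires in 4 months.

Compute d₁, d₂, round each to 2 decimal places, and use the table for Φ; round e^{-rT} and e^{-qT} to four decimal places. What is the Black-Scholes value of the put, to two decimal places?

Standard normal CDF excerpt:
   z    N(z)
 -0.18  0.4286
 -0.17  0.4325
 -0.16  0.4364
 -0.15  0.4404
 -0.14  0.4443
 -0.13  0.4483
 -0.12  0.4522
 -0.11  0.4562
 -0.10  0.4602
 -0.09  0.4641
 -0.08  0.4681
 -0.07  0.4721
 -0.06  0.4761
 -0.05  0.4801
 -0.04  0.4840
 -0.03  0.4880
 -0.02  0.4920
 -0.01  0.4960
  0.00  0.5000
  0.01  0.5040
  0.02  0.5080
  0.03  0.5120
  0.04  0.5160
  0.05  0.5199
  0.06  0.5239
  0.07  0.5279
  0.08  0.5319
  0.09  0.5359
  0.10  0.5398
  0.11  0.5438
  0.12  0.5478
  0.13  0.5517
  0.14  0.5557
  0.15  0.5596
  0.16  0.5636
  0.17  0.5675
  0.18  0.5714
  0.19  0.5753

$30.83

σ√T = 0.51·√0.3333 = 0.2944
d₁ = [ln(253/254) + (0.012 − 0.018 + 0.51²/2)·0.3333] / 0.2944 = [-0.0039 + 0.0413] / 0.2944 = 0.1270 ≈ 0.13
d₂ = d₁ − σ√T = 0.1270 − 0.2944 = -0.1674 ≈ -0.17
e^(−qT) = e^(−0.018·0.3333) = 0.9940;  e^(−rT) = e^(−0.012·0.3333) = 0.9960
N(−d₂) = N(0.17) = 0.5675;  N(−d₁) = N(-0.13) = 0.4483
P = 254·0.9960·0.5675 − 253·0.9940·0.4483 = 143.5684 − 112.7394 = 30.8290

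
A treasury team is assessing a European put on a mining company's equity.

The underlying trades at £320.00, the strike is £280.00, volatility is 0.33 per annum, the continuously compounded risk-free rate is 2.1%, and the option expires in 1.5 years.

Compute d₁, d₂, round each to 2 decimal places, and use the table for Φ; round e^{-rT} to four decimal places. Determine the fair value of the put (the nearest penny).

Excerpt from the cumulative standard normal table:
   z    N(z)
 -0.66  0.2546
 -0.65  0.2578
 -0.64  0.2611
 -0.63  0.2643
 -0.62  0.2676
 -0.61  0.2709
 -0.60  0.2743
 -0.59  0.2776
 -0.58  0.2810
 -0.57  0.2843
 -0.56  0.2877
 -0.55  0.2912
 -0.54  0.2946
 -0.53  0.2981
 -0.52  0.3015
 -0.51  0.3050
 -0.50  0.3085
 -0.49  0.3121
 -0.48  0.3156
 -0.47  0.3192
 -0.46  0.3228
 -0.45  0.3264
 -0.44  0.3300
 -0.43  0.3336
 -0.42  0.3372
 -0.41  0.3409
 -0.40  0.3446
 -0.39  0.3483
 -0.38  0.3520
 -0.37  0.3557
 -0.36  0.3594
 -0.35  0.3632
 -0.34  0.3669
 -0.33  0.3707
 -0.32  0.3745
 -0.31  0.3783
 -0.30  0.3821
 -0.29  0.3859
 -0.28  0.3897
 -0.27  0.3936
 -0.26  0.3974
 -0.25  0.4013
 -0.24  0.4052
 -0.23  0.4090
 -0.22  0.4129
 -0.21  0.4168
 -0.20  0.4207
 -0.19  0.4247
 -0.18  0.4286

£26.40

σ√T = 0.33 × 1.2247 = 0.4042
d₁ = [ln(320/280) + (0.021 + ½·0.33²)·1.5] / (σ√T) = (0.1335 + 0.1132) / 0.4042 = 0.6104 ⇒ 0.61
d₂ = 0.6104 − 0.4042 = 0.2062 ⇒ 0.21
exp(−rT) = exp(−0.021·1.5) = 0.9690
N(−d₂) = N(-0.21) = 0.4168;  N(−d₁) = N(-0.61) = 0.2709
P = 280·0.9690·0.4168 − 320·0.2709 = 113.0862 − 86.6880 = 26.3982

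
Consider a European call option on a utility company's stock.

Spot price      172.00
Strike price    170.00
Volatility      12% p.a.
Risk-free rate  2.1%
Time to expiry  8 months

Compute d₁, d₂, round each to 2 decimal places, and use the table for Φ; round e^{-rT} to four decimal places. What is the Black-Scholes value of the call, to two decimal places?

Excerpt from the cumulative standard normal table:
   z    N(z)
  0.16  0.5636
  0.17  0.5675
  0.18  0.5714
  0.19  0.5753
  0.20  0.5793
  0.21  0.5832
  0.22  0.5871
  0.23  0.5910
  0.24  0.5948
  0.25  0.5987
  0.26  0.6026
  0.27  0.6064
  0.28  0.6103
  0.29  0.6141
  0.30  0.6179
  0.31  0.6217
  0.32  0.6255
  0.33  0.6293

σ√T = 0.12 × 0.8165 = 0.0980
ln(S/K) + (r + σ²/2)T = ln(172/170) + (0.021 + 0.12²/2)·0.6667 = 0.0117 + 0.0188 = 0.0305
d₁ = 0.0305 / 0.0980 = 0.3112 ≈ 0.31
d₂ = d₁ − σ√T = 0.3112 − 0.0980 = 0.2133 ≈ 0.21
exp(−rT) = exp(−0.021·0.6667) = 0.9861
N(d₁) = N(0.31) = 0.6217;  N(d₂) = N(0.21) = 0.5832
C = 172·0.6217 − 170·0.9861·0.5832 = 106.9324 − 97.7659 = 9.1665

9.17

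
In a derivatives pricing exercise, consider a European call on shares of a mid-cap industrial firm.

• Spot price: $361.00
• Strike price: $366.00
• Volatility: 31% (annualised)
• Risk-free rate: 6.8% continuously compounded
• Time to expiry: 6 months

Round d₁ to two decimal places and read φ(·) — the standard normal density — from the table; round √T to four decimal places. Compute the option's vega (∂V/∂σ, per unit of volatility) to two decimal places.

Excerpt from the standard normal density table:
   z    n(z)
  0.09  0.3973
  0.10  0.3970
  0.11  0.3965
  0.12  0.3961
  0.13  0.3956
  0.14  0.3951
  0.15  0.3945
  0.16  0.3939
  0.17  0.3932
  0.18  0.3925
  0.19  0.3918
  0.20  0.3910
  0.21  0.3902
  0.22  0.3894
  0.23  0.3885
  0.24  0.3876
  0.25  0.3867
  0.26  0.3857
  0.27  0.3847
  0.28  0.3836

99.81

σ√T = 0.31·√0.5 = 0.2192
d₁ = [ln(361/366) + (0.068 + ½·0.31²)·0.5] / (σ√T) = (-0.0138 + 0.0580) / 0.2192 = 0.2020 ≈ 0.20
√T = √0.5 = 0.7071
φ(d₁) = φ(0.20) = 0.3910
vega = S·φ(d₁)·√T = 361·0.3910·0.7071 = 99.8079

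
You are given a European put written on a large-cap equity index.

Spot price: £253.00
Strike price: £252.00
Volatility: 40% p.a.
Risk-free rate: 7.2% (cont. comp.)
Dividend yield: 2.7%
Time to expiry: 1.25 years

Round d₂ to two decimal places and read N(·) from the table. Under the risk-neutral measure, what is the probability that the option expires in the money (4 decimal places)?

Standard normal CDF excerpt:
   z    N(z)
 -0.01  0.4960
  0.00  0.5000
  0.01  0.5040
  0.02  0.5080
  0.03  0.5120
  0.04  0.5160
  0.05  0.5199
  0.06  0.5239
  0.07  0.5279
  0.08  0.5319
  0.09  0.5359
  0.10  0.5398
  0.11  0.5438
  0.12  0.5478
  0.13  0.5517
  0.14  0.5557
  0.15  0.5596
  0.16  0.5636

σ√T = 0.4 × 1.1180 = 0.4472
d₁ = [ln(253/252) + (0.072 − 0.027 + ½·0.4²)·1.25] / (σ√T) = (0.0040 + 0.1562) / 0.4472 = 0.3582 which rounds to 0.36
d₂ = 0.3582 − 0.4472 = -0.0890 which rounds to -0.09
Risk-neutral Pr[S_T < K] = N(−d₂) = N(0.09) = 0.5359

0.5359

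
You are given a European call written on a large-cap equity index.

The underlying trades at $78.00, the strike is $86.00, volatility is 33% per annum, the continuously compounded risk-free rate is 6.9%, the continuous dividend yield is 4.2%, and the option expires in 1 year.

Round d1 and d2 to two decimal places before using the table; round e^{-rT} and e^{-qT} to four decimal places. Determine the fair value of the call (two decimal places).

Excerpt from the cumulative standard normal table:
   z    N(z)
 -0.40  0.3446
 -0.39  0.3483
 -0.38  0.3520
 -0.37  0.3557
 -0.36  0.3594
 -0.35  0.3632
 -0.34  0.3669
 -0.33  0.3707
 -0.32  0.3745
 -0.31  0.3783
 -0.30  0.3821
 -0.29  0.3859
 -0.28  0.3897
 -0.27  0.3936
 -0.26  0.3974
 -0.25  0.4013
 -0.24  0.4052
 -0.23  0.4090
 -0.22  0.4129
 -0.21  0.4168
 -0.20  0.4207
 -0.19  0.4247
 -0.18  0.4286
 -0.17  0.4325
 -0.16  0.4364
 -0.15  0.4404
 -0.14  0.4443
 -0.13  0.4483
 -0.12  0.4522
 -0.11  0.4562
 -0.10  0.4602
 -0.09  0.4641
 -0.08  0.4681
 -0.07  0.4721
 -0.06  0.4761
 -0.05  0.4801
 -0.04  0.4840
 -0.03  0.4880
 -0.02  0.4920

$7.66

σ√T = 0.33·√1 = 0.3300
ln(S/K) + (r − q + σ²/2)T = ln(78/86) + (0.069 − 0.042 + 0.33²/2)·1 = -0.0976 + 0.0815 = -0.0162
d₁ = -0.0162 / 0.3300 = -0.0491 which rounds to -0.05
d₂ = d₁ − σ√T = -0.0491 − 0.3300 = -0.3791 which rounds to -0.38
e^(−qT) = e^(−0.042·1) = 0.9589;  e^(−rT) = e^(−0.069·1) = 0.9333
C = 78·0.9589·N(-0.05) − 86·0.9333·N(-0.38) = 78·0.9589·0.4801 − 86·0.9333·0.3520 = 35.9087 − 28.2529 = 7.6558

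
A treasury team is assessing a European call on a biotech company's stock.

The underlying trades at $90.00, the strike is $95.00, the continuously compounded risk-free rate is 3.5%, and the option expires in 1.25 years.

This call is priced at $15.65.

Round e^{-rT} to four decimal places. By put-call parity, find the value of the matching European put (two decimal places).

exp(−rT) = exp(−0.035·1.25) = 0.9572
Put-call parity: C − P = S − K·e^(−rT) = 90 − 95·0.9572 = 90 − 90.9340 = -0.9340
P = C − (C − P) = 15.65 − (-0.9340) = 16.5840

$16.58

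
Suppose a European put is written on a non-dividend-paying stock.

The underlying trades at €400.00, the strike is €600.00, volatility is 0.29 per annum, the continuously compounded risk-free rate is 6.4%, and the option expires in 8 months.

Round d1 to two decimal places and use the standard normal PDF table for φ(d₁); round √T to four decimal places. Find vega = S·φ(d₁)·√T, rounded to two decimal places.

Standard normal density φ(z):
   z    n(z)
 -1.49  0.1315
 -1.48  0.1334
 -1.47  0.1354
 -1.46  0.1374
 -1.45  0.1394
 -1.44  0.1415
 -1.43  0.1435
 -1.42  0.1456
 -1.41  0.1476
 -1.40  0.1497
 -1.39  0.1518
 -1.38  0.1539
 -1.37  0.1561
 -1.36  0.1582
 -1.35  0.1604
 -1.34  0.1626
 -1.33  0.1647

σ√T = 0.29·√0.6667 = 0.2368
ln(S/K) + (r + σ²/2)T = ln(400/600) + (0.064 + 0.29²/2)·0.6667 = -0.4055 + 0.0707 = -0.3348
d₁ = -0.3348 / 0.2368 = -1.4138 which rounds to -1.41
√T = √0.6667 = 0.8165
φ(d₁) = φ(-1.41) = 0.1476
vega = S·φ(d₁)·√T = 400·0.1476·0.8165 = 48.2062

48.21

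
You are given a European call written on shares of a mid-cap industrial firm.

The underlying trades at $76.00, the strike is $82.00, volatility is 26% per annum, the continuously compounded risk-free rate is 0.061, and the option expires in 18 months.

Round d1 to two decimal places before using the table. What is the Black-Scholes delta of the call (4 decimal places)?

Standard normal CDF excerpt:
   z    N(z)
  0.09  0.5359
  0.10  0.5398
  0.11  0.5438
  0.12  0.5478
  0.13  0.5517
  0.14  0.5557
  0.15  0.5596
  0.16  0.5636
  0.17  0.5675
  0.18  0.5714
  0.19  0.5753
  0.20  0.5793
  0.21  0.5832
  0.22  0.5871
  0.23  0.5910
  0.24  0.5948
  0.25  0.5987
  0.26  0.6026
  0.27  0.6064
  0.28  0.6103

σ√T = 0.26 × 1.2247 = 0.3184
d₁ = [ln(76/82) + (0.061 + ½·0.26²)·1.5] / (σ√T) = (-0.0760 + 0.1422) / 0.3184 = 0.2079 ≈ 0.21
N(d₁) = N(0.21) = 0.5832
Δ_call = N(d₁) = 0.5832

0.5832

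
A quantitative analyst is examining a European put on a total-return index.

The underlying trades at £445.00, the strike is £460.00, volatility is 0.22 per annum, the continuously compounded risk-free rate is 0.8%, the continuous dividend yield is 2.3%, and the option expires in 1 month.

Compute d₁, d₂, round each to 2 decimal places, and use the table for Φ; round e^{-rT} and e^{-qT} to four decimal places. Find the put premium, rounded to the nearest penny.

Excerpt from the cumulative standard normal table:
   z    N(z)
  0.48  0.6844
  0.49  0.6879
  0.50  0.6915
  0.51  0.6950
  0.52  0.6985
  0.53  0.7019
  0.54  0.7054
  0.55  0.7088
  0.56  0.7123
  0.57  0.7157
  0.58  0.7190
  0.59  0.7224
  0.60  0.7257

£20.30

σ√T = 0.22·√0.08333 = 0.0635
d₁ = [ln(445/460) + (0.008 − 0.023 + ½·0.22²)·0.08333] / (σ√T) = (-0.0332 + 0.0008) / 0.0635 = -0.5099 → -0.51
d₂ = -0.5099 − 0.0635 = -0.5734 → -0.57
e^(−qT) = e^(−0.023·0.08333) = 0.9981;  e^(−rT) = e^(−0.008·0.08333) = 0.9993
N(−d₂) = N(0.57) = 0.7157;  N(−d₁) = N(0.51) = 0.6950
P = 460·0.9993·0.7157 − 445·0.9981·0.6950 = 328.9915 − 308.6874 = 20.3042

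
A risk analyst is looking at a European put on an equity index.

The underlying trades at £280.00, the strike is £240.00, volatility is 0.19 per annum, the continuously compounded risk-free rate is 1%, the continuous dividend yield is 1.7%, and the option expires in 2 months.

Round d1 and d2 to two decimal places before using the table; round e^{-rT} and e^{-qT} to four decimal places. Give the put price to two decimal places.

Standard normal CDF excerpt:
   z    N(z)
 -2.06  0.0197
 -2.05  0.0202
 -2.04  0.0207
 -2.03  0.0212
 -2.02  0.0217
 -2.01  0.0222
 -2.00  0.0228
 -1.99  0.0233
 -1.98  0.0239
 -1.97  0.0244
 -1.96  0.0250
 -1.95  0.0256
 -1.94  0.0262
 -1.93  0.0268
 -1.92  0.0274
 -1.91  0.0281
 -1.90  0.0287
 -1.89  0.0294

σ√T = 0.19·√0.1667 = 0.0776
d₁ = [ln(280/240) + (0.01 − 0.017 + ½·0.19²)·0.1667] / (σ√T) = (0.1542 + 0.0018) / 0.0776 = 2.0111 which rounds to 2.01
d₂ = 2.0111 − 0.0776 = 1.9335 which rounds to 1.93
e^(−qT) = e^(−0.017·0.1667) = 0.9972;  e^(−rT) = e^(−0.01·0.1667) = 0.9983
N(−d₂) = N(-1.93) = 0.0268;  N(−d₁) = N(-2.01) = 0.0222
P = 240·0.9983·0.0268 − 280·0.9972·0.0222 = 6.4211 − 6.1986 = 0.2225

£0.22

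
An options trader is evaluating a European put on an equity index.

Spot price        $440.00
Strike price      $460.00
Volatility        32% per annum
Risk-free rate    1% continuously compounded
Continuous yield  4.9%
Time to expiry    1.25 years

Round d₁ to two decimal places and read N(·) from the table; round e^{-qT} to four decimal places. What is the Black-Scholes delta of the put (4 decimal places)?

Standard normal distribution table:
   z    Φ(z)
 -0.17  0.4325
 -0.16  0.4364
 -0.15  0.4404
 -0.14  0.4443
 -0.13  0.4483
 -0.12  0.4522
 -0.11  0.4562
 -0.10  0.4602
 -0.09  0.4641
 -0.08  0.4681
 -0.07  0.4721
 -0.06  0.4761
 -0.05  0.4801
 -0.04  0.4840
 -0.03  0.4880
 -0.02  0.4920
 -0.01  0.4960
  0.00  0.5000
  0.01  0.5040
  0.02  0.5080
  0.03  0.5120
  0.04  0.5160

-0.5003

T = 1.25;  σ√T = 0.3578
ln(S/K) + (r − q + σ²/2)T = ln(440/460) + (0.01 − 0.049 + 0.32²/2)·1.25 = -0.0445 + 0.0153 = -0.0292
d₁ = -0.0292 / 0.3578 = -0.0816 which rounds to -0.08
N(d₁) = N(-0.08) = 0.4681
Δ_put = exp(−qT)·(N(d₁) − 1) = 0.9406·(0.4681 − 1) = -0.5003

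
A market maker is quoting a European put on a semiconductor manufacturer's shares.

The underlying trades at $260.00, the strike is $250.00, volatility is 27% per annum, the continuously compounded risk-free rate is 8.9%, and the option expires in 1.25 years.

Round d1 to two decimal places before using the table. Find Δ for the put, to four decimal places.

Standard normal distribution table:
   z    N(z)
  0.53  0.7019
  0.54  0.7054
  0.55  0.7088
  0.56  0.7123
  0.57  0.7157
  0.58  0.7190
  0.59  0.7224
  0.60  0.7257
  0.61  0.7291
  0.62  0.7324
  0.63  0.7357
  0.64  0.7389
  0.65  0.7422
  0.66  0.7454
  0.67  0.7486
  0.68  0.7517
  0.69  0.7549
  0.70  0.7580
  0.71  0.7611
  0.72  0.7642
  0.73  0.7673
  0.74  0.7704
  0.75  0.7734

-0.2578

T = 1.25;  σ√T = 0.3019
d₁ = [ln(260/250) + (0.089 + ½·0.27²)·1.25] / (σ√T) = (0.0392 + 0.1568) / 0.3019 = 0.6494 → 0.65
N(d₁) = N(0.65) = 0.7422
Δ_put = N(d₁) − 1 = 0.7422 − 1 = -0.2578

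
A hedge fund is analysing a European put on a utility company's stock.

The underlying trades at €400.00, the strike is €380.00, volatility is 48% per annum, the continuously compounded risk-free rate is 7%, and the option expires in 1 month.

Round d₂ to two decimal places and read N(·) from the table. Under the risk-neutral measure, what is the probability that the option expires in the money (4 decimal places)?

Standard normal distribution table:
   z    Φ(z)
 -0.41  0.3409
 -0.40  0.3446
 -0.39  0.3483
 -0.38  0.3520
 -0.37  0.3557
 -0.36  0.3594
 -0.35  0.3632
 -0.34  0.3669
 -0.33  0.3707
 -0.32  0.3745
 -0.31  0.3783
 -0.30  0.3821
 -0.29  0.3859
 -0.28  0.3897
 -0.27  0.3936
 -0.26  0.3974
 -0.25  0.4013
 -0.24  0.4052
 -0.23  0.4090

σ√T = 0.48 × 0.2887 = 0.1386
d₁ = [ln(400/380) + (0.07 + 0.48²/2)·0.08333] / 0.1386 = [0.0513 + 0.0154] / 0.1386 = 0.4816 ≈ 0.48
d₂ = d₁ − σ√T = 0.4816 − 0.1386 = 0.3430 ≈ 0.34
Risk-neutral Pr[S_T < K] = N(−d₂) = N(-0.34) = 0.3669

0.3669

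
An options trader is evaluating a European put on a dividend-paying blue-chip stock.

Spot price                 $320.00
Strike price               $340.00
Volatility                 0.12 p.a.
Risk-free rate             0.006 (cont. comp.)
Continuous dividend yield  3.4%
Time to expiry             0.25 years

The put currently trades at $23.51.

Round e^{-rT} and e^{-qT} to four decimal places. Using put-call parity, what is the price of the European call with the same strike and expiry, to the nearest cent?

e^(−qT) = e^(−0.034·0.25) = 0.9915;  e^(−rT) = e^(−0.006·0.25) = 0.9985
Put-call parity: C − P = S·e^(−qT) − K·e^(−rT) = 320·0.9915 − 340·0.9985 = 317.2800 − 339.4900 = -22.2100
C = P + (C − P) = 23.51 + (-22.2100) = 1.3000

$1.30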